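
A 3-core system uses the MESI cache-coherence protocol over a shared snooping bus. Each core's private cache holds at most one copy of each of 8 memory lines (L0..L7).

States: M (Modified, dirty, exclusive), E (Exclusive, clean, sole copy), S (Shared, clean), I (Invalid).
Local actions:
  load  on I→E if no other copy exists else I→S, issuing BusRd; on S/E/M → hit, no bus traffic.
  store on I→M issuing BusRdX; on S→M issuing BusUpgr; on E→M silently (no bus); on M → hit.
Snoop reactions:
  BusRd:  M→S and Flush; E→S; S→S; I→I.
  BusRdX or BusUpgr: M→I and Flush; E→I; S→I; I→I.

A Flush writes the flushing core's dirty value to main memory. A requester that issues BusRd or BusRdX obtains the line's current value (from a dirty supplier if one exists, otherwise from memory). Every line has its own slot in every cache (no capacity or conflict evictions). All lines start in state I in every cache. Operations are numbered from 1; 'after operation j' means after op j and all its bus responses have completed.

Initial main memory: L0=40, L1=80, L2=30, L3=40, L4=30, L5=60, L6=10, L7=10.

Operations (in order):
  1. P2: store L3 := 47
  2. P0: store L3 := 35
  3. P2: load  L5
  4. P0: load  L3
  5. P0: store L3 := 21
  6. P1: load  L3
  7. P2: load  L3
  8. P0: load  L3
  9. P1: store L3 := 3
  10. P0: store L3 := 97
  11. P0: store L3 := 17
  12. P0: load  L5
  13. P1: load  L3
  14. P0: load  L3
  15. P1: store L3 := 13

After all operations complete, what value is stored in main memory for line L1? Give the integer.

memory[L1] = 80

step 1: P2: store L3 := 47  ⟶  IIM  (L3)  txn=BusRdX  M[L3]=40
step 2: P0: store L3 := 35  ⟶  MII  (L3)  txn=BusRdX+Flush  M[L3]=47
step 3: P2: load  L5  ⟶  IIE  (L5)  txn=BusRd  M[L5]=60
step 4: P0: load  L3  ⟶  MII  (L3)  txn=∅  M[L3]=47
step 5: P0: store L3 := 21  ⟶  MII  (L3)  txn=∅  M[L3]=47
step 6: P1: load  L3  ⟶  SSI  (L3)  txn=BusRd+Flush  M[L3]=21
step 7: P2: load  L3  ⟶  SSS  (L3)  txn=BusRd  M[L3]=21
step 8: P0: load  L3  ⟶  SSS  (L3)  txn=∅  M[L3]=21
step 9: P1: store L3 := 3  ⟶  IMI  (L3)  txn=BusUpgr  M[L3]=21
step 10: P0: store L3 := 97  ⟶  MII  (L3)  txn=BusRdX+Flush  M[L3]=3
step 11: P0: store L3 := 17  ⟶  MII  (L3)  txn=∅  M[L3]=3
step 12: P0: load  L5  ⟶  SIS  (L5)  txn=BusRd  M[L5]=60
step 13: P1: load  L3  ⟶  SSI  (L3)  txn=BusRd+Flush  M[L3]=17
step 14: P0: load  L3  ⟶  SSI  (L3)  txn=∅  M[L3]=17
step 15: P1: store L3 := 13  ⟶  IMI  (L3)  txn=BusUpgr  M[L3]=17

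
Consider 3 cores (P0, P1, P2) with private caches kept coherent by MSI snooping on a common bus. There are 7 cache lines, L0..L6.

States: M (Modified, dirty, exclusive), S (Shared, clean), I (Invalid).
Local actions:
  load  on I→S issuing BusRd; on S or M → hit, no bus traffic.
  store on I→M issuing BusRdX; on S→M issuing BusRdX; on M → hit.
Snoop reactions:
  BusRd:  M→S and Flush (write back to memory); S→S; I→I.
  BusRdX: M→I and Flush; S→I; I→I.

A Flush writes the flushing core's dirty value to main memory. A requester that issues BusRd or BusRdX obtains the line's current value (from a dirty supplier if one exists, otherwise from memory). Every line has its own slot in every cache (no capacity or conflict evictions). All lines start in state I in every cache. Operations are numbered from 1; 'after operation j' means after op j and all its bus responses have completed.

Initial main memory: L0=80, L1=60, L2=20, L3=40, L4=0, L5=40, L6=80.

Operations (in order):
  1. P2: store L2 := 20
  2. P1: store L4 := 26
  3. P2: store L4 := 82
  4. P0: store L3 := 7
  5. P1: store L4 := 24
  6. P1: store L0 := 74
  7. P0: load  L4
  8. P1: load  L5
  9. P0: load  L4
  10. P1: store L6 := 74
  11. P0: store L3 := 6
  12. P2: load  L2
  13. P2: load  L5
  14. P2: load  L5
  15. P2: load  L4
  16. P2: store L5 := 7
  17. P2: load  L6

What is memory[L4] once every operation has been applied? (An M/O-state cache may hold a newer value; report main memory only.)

[1] P2: store L2 := 20 | P0:I, P1:I, P2:M(20) | bus: BusRdX
[2] P1: store L4 := 26 | P0:I, P1:M(26), P2:I | bus: BusRdX
[3] P2: store L4 := 82 | P0:I, P1:I, P2:M(82) | bus: BusRdX,Flush
[4] P0: store L3 := 7 | P0:M(7), P1:I, P2:I | bus: BusRdX
[5] P1: store L4 := 24 | P0:I, P1:M(24), P2:I | bus: BusRdX,Flush
[6] P1: store L0 := 74 | P0:I, P1:M(74), P2:I | bus: BusRdX
[7] P0: load  L4 | P0:S(24), P1:S(24), P2:I | bus: BusRd,Flush
[8] P1: load  L5 | P0:I, P1:S(40), P2:I | bus: BusRd
[9] P0: load  L4 | P0:S(24), P1:S(24), P2:I | bus: none
[10] P1: store L6 := 74 | P0:I, P1:M(74), P2:I | bus: BusRdX
[11] P0: store L3 := 6 | P0:M(6), P1:I, P2:I | bus: none
[12] P2: load  L2 | P0:I, P1:I, P2:M(20) | bus: none
[13] P2: load  L5 | P0:I, P1:S(40), P2:S(40) | bus: BusRd
[14] P2: load  L5 | P0:I, P1:S(40), P2:S(40) | bus: none
[15] P2: load  L4 | P0:S(24), P1:S(24), P2:S(24) | bus: BusRd
[16] P2: store L5 := 7 | P0:I, P1:I, P2:M(7) | bus: BusRdX
[17] P2: load  L6 | P0:I, P1:S(74), P2:S(74) | bus: BusRd,Flush

memory[L4] = 24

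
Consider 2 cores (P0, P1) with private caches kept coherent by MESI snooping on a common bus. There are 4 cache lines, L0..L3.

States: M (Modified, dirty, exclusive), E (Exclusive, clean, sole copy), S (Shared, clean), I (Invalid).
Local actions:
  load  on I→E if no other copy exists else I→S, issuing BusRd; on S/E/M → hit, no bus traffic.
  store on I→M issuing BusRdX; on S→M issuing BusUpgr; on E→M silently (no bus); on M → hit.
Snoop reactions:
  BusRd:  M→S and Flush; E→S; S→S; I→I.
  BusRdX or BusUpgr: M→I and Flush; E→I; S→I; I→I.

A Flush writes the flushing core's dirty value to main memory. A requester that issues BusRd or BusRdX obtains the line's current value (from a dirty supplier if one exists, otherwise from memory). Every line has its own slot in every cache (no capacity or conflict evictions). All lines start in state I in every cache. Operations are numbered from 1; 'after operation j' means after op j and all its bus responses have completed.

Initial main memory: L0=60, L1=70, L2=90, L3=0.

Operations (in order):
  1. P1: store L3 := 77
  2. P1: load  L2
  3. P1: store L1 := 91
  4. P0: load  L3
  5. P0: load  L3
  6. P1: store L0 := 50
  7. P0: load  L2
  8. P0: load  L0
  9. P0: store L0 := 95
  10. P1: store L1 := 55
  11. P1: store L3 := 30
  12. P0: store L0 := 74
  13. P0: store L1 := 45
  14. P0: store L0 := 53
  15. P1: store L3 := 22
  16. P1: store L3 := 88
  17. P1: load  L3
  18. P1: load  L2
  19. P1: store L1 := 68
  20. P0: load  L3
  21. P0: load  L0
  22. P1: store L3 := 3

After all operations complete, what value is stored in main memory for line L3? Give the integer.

[1] P1: store L3 := 77 | P0:I, P1:M(77) | bus: BusRdX
[2] P1: load  L2 | P0:I, P1:E(90) | bus: BusRd
[3] P1: store L1 := 91 | P0:I, P1:M(91) | bus: BusRdX
[4] P0: load  L3 | P0:S(77), P1:S(77) | bus: BusRd,Flush
[5] P0: load  L3 | P0:S(77), P1:S(77) | bus: none
[6] P1: store L0 := 50 | P0:I, P1:M(50) | bus: BusRdX
[7] P0: load  L2 | P0:S(90), P1:S(90) | bus: BusRd
[8] P0: load  L0 | P0:S(50), P1:S(50) | bus: BusRd,Flush
[9] P0: store L0 := 95 | P0:M(95), P1:I | bus: BusUpgr
[10] P1: store L1 := 55 | P0:I, P1:M(55) | bus: none
[11] P1: store L3 := 30 | P0:I, P1:M(30) | bus: BusUpgr
[12] P0: store L0 := 74 | P0:M(74), P1:I | bus: none
[13] P0: store L1 := 45 | P0:M(45), P1:I | bus: BusRdX,Flush
[14] P0: store L0 := 53 | P0:M(53), P1:I | bus: none
[15] P1: store L3 := 22 | P0:I, P1:M(22) | bus: none
[16] P1: store L3 := 88 | P0:I, P1:M(88) | bus: none
[17] P1: load  L3 | P0:I, P1:M(88) | bus: none
[18] P1: load  L2 | P0:S(90), P1:S(90) | bus: none
[19] P1: store L1 := 68 | P0:I, P1:M(68) | bus: BusRdX,Flush
[20] P0: load  L3 | P0:S(88), P1:S(88) | bus: BusRd,Flush
[21] P0: load  L0 | P0:M(53), P1:I | bus: none
[22] P1: store L3 := 3 | P0:I, P1:M(3) | bus: BusUpgr

memory[L3] = 88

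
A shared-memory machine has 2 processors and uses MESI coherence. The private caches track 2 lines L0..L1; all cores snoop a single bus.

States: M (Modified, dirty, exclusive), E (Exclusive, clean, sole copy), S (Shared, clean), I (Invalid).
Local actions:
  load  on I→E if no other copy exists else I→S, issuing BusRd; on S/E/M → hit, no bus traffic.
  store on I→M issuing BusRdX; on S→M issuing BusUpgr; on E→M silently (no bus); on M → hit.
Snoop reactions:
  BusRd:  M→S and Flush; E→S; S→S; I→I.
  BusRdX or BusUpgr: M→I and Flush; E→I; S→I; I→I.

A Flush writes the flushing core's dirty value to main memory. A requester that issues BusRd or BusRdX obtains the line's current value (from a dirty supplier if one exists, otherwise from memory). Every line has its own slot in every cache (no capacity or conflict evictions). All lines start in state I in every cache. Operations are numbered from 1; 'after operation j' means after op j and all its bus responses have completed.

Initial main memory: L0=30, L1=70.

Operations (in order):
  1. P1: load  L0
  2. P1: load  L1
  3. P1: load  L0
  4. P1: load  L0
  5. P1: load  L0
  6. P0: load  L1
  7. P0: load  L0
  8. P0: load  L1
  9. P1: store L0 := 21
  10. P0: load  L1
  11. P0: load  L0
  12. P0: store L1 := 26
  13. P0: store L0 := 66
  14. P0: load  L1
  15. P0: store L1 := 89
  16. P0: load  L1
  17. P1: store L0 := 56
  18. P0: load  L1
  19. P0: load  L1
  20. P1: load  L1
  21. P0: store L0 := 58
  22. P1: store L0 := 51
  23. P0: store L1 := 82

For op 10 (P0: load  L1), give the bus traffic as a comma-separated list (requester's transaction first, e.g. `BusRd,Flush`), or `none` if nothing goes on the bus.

bus = none

[1] P1: load  L0 | P0:I, P1:E(30) | bus: BusRd
[2] P1: load  L1 | P0:I, P1:E(70) | bus: BusRd
[3] P1: load  L0 | P0:I, P1:E(30) | bus: none
[4] P1: load  L0 | P0:I, P1:E(30) | bus: none
[5] P1: load  L0 | P0:I, P1:E(30) | bus: none
[6] P0: load  L1 | P0:S(70), P1:S(70) | bus: BusRd
[7] P0: load  L0 | P0:S(30), P1:S(30) | bus: BusRd
[8] P0: load  L1 | P0:S(70), P1:S(70) | bus: none
[9] P1: store L0 := 21 | P0:I, P1:M(21) | bus: BusUpgr
[10] P0: load  L1 | P0:S(70), P1:S(70) | bus: none
[11] P0: load  L0 | P0:S(21), P1:S(21) | bus: BusRd,Flush
[12] P0: store L1 := 26 | P0:M(26), P1:I | bus: BusUpgr
[13] P0: store L0 := 66 | P0:M(66), P1:I | bus: BusUpgr
[14] P0: load  L1 | P0:M(26), P1:I | bus: none
[15] P0: store L1 := 89 | P0:M(89), P1:I | bus: none
[16] P0: load  L1 | P0:M(89), P1:I | bus: none
[17] P1: store L0 := 56 | P0:I, P1:M(56) | bus: BusRdX,Flush
[18] P0: load  L1 | P0:M(89), P1:I | bus: none
[19] P0: load  L1 | P0:M(89), P1:I | bus: none
[20] P1: load  L1 | P0:S(89), P1:S(89) | bus: BusRd,Flush
[21] P0: store L0 := 58 | P0:M(58), P1:I | bus: BusRdX,Flush
[22] P1: store L0 := 51 | P0:I, P1:M(51) | bus: BusRdX,Flush
[23] P0: store L1 := 82 | P0:M(82), P1:I | bus: BusUpgr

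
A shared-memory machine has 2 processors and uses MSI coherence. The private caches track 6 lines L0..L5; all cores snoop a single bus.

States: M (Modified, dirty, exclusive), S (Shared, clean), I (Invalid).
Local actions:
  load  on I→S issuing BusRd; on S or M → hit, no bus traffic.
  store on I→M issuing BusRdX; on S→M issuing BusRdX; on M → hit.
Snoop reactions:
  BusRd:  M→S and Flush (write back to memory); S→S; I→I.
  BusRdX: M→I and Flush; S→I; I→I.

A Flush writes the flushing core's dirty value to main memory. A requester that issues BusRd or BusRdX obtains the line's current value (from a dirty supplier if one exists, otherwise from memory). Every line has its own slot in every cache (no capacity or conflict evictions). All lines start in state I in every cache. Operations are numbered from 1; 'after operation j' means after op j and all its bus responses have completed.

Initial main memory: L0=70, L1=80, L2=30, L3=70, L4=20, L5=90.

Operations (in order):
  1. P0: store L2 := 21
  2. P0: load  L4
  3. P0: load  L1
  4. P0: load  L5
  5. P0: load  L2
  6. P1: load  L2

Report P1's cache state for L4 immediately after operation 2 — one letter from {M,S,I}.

state = I

1. P0: store L2 := 21  bus=[BusRdX]  L2: P0=M P1=I  mem[L2]=30
2. P0: load  L4  bus=[BusRd]  L4: P0=S P1=I  mem[L4]=20
3. P0: load  L1  bus=[BusRd]  L1: P0=S P1=I  mem[L1]=80
4. P0: load  L5  bus=[BusRd]  L5: P0=S P1=I  mem[L5]=90
5. P0: load  L2  bus=[-]  L2: P0=M P1=I  mem[L2]=30
6. P1: load  L2  bus=[BusRd,Flush]  L2: P0=S P1=S  mem[L2]=21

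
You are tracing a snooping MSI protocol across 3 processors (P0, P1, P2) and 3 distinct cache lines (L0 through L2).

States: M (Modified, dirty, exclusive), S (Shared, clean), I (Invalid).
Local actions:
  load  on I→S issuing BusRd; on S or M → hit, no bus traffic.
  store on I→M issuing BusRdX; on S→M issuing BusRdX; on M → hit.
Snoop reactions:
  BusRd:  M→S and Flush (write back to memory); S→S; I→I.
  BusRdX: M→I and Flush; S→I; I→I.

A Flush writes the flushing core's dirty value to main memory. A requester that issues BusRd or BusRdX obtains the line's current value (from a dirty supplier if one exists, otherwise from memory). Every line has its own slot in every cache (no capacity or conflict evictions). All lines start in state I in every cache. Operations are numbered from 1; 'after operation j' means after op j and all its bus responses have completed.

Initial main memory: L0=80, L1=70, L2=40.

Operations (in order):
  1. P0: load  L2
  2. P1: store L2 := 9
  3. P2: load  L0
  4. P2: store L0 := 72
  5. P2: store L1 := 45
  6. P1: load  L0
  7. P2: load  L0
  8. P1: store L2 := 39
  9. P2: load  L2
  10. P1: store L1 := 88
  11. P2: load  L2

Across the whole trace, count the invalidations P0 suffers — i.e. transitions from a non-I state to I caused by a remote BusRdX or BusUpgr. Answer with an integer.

invalidations = 1

step 1: P0: load  L2  ⟶  SII  (L2)  txn=BusRd  M[L2]=40
step 2: P1: store L2 := 9  ⟶  IMI  (L2)  txn=BusRdX  M[L2]=40
step 3: P2: load  L0  ⟶  IIS  (L0)  txn=BusRd  M[L0]=80
step 4: P2: store L0 := 72  ⟶  IIM  (L0)  txn=BusRdX  M[L0]=80
step 5: P2: store L1 := 45  ⟶  IIM  (L1)  txn=BusRdX  M[L1]=70
step 6: P1: load  L0  ⟶  ISS  (L0)  txn=BusRd+Flush  M[L0]=72
step 7: P2: load  L0  ⟶  ISS  (L0)  txn=∅  M[L0]=72
step 8: P1: store L2 := 39  ⟶  IMI  (L2)  txn=∅  M[L2]=40
step 9: P2: load  L2  ⟶  ISS  (L2)  txn=BusRd+Flush  M[L2]=39
step 10: P1: store L1 := 88  ⟶  IMI  (L1)  txn=BusRdX+Flush  M[L1]=45
step 11: P2: load  L2  ⟶  ISS  (L2)  txn=∅  M[L2]=39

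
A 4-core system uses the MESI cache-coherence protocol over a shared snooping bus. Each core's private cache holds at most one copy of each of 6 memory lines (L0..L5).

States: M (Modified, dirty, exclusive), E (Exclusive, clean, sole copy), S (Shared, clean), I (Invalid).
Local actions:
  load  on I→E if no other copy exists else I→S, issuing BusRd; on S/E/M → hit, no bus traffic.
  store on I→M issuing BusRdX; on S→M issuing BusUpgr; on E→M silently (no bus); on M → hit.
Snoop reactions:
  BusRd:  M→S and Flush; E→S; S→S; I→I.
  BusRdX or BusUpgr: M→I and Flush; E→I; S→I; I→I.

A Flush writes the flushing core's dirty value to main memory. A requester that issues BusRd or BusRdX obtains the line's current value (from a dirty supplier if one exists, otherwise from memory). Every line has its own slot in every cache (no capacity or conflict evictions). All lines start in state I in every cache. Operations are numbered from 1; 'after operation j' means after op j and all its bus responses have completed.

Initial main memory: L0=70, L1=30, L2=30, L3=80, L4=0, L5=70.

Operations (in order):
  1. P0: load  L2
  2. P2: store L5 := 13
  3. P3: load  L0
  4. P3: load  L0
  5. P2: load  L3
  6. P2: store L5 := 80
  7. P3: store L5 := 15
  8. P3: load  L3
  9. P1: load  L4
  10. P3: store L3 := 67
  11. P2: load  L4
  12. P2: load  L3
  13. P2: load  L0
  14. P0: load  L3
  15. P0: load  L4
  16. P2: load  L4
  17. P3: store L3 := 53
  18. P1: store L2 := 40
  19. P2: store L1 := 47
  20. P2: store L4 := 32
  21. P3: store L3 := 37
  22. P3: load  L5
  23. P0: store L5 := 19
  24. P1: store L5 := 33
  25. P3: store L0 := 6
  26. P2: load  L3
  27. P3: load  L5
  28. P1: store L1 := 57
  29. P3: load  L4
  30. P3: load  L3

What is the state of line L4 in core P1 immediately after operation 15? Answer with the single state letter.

state = S

step 1: P0: load  L2  ⟶  EIII  (L2)  txn=BusRd  M[L2]=30
step 2: P2: store L5 := 13  ⟶  IIMI  (L5)  txn=BusRdX  M[L5]=70
step 3: P3: load  L0  ⟶  IIIE  (L0)  txn=BusRd  M[L0]=70
step 4: P3: load  L0  ⟶  IIIE  (L0)  txn=∅  M[L0]=70
step 5: P2: load  L3  ⟶  IIEI  (L3)  txn=BusRd  M[L3]=80
step 6: P2: store L5 := 80  ⟶  IIMI  (L5)  txn=∅  M[L5]=70
step 7: P3: store L5 := 15  ⟶  IIIM  (L5)  txn=BusRdX+Flush  M[L5]=80
step 8: P3: load  L3  ⟶  IISS  (L3)  txn=BusRd  M[L3]=80
step 9: P1: load  L4  ⟶  IEII  (L4)  txn=BusRd  M[L4]=0
step 10: P3: store L3 := 67  ⟶  IIIM  (L3)  txn=BusUpgr  M[L3]=80
step 11: P2: load  L4  ⟶  ISSI  (L4)  txn=BusRd  M[L4]=0
step 12: P2: load  L3  ⟶  IISS  (L3)  txn=BusRd+Flush  M[L3]=67
step 13: P2: load  L0  ⟶  IISS  (L0)  txn=BusRd  M[L0]=70
step 14: P0: load  L3  ⟶  SISS  (L3)  txn=BusRd  M[L3]=67
step 15: P0: load  L4  ⟶  SSSI  (L4)  txn=BusRd  M[L4]=0
step 16: P2: load  L4  ⟶  SSSI  (L4)  txn=∅  M[L4]=0
step 17: P3: store L3 := 53  ⟶  IIIM  (L3)  txn=BusUpgr  M[L3]=67
step 18: P1: store L2 := 40  ⟶  IMII  (L2)  txn=BusRdX  M[L2]=30
step 19: P2: store L1 := 47  ⟶  IIMI  (L1)  txn=BusRdX  M[L1]=30
step 20: P2: store L4 := 32  ⟶  IIMI  (L4)  txn=BusUpgr  M[L4]=0
step 21: P3: store L3 := 37  ⟶  IIIM  (L3)  txn=∅  M[L3]=67
step 22: P3: load  L5  ⟶  IIIM  (L5)  txn=∅  M[L5]=80
step 23: P0: store L5 := 19  ⟶  MIII  (L5)  txn=BusRdX+Flush  M[L5]=15
step 24: P1: store L5 := 33  ⟶  IMII  (L5)  txn=BusRdX+Flush  M[L5]=19
step 25: P3: store L0 := 6  ⟶  IIIM  (L0)  txn=BusUpgr  M[L0]=70
step 26: P2: load  L3  ⟶  IISS  (L3)  txn=BusRd+Flush  M[L3]=37
step 27: P3: load  L5  ⟶  ISIS  (L5)  txn=BusRd+Flush  M[L5]=33
step 28: P1: store L1 := 57  ⟶  IMII  (L1)  txn=BusRdX+Flush  M[L1]=47
step 29: P3: load  L4  ⟶  IISS  (L4)  txn=BusRd+Flush  M[L4]=32
step 30: P3: load  L3  ⟶  IISS  (L3)  txn=∅  M[L3]=37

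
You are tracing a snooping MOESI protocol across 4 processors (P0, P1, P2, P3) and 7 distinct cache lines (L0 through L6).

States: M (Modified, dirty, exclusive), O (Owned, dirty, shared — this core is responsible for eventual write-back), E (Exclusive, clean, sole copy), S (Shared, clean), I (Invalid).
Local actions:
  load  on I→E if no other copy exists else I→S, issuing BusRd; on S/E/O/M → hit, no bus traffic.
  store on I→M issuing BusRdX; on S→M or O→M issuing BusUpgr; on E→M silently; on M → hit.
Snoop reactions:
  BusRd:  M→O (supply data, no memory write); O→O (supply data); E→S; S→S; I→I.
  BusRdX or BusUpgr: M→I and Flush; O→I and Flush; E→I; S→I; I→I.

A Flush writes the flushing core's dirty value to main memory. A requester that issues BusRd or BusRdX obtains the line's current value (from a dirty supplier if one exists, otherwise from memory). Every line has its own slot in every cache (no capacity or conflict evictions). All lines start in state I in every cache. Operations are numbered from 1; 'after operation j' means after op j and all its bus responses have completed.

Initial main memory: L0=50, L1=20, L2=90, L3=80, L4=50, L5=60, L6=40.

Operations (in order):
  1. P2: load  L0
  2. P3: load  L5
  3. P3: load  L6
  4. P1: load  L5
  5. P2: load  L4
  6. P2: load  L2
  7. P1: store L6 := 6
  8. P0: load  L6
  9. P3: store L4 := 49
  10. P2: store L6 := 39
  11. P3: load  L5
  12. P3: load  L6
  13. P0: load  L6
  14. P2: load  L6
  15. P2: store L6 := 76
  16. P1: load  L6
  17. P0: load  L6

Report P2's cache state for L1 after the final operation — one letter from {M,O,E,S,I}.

[1] P2: load  L0 | P0:I, P1:I, P2:E(50), P3:I | bus: BusRd
[2] P3: load  L5 | P0:I, P1:I, P2:I, P3:E(60) | bus: BusRd
[3] P3: load  L6 | P0:I, P1:I, P2:I, P3:E(40) | bus: BusRd
[4] P1: load  L5 | P0:I, P1:S(60), P2:I, P3:S(60) | bus: BusRd
[5] P2: load  L4 | P0:I, P1:I, P2:E(50), P3:I | bus: BusRd
[6] P2: load  L2 | P0:I, P1:I, P2:E(90), P3:I | bus: BusRd
[7] P1: store L6 := 6 | P0:I, P1:M(6), P2:I, P3:I | bus: BusRdX
[8] P0: load  L6 | P0:S(6), P1:O(6), P2:I, P3:I | bus: BusRd
[9] P3: store L4 := 49 | P0:I, P1:I, P2:I, P3:M(49) | bus: BusRdX
[10] P2: store L6 := 39 | P0:I, P1:I, P2:M(39), P3:I | bus: BusRdX,Flush
[11] P3: load  L5 | P0:I, P1:S(60), P2:I, P3:S(60) | bus: none
[12] P3: load  L6 | P0:I, P1:I, P2:O(39), P3:S(39) | bus: BusRd
[13] P0: load  L6 | P0:S(39), P1:I, P2:O(39), P3:S(39) | bus: BusRd
[14] P2: load  L6 | P0:S(39), P1:I, P2:O(39), P3:S(39) | bus: none
[15] P2: store L6 := 76 | P0:I, P1:I, P2:M(76), P3:I | bus: BusUpgr
[16] P1: load  L6 | P0:I, P1:S(76), P2:O(76), P3:I | bus: BusRd
[17] P0: load  L6 | P0:S(76), P1:S(76), P2:O(76), P3:I | bus: BusRd

state = I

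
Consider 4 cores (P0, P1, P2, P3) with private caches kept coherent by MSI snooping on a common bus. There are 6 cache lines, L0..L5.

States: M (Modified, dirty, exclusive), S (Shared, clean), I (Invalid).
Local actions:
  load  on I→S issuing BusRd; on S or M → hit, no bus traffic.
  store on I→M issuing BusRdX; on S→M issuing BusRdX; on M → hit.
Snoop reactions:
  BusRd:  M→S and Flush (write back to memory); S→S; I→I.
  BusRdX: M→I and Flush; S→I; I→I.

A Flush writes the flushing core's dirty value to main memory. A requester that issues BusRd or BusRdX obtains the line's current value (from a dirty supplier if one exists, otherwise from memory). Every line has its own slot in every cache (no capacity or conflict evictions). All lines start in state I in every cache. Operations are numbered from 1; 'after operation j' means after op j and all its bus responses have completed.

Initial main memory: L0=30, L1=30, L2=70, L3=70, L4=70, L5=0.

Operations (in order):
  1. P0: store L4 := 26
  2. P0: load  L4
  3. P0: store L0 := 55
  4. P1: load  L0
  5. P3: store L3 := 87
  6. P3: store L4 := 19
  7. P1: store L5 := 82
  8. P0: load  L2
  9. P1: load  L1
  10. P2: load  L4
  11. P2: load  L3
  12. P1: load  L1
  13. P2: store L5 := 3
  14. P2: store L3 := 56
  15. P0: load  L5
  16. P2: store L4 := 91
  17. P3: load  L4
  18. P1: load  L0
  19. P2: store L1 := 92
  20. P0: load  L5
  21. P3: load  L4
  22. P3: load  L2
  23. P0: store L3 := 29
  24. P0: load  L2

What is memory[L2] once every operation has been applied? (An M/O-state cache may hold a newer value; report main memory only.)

[1] P0: store L4 := 26 | P0:M(26), P1:I, P2:I, P3:I | bus: BusRdX
[2] P0: load  L4 | P0:M(26), P1:I, P2:I, P3:I | bus: none
[3] P0: store L0 := 55 | P0:M(55), P1:I, P2:I, P3:I | bus: BusRdX
[4] P1: load  L0 | P0:S(55), P1:S(55), P2:I, P3:I | bus: BusRd,Flush
[5] P3: store L3 := 87 | P0:I, P1:I, P2:I, P3:M(87) | bus: BusRdX
[6] P3: store L4 := 19 | P0:I, P1:I, P2:I, P3:M(19) | bus: BusRdX,Flush
[7] P1: store L5 := 82 | P0:I, P1:M(82), P2:I, P3:I | bus: BusRdX
[8] P0: load  L2 | P0:S(70), P1:I, P2:I, P3:I | bus: BusRd
[9] P1: load  L1 | P0:I, P1:S(30), P2:I, P3:I | bus: BusRd
[10] P2: load  L4 | P0:I, P1:I, P2:S(19), P3:S(19) | bus: BusRd,Flush
[11] P2: load  L3 | P0:I, P1:I, P2:S(87), P3:S(87) | bus: BusRd,Flush
[12] P1: load  L1 | P0:I, P1:S(30), P2:I, P3:I | bus: none
[13] P2: store L5 := 3 | P0:I, P1:I, P2:M(3), P3:I | bus: BusRdX,Flush
[14] P2: store L3 := 56 | P0:I, P1:I, P2:M(56), P3:I | bus: BusRdX
[15] P0: load  L5 | P0:S(3), P1:I, P2:S(3), P3:I | bus: BusRd,Flush
[16] P2: store L4 := 91 | P0:I, P1:I, P2:M(91), P3:I | bus: BusRdX
[17] P3: load  L4 | P0:I, P1:I, P2:S(91), P3:S(91) | bus: BusRd,Flush
[18] P1: load  L0 | P0:S(55), P1:S(55), P2:I, P3:I | bus: none
[19] P2: store L1 := 92 | P0:I, P1:I, P2:M(92), P3:I | bus: BusRdX
[20] P0: load  L5 | P0:S(3), P1:I, P2:S(3), P3:I | bus: none
[21] P3: load  L4 | P0:I, P1:I, P2:S(91), P3:S(91) | bus: none
[22] P3: load  L2 | P0:S(70), P1:I, P2:I, P3:S(70) | bus: BusRd
[23] P0: store L3 := 29 | P0:M(29), P1:I, P2:I, P3:I | bus: BusRdX,Flush
[24] P0: load  L2 | P0:S(70), P1:I, P2:I, P3:S(70) | bus: none

memory[L2] = 70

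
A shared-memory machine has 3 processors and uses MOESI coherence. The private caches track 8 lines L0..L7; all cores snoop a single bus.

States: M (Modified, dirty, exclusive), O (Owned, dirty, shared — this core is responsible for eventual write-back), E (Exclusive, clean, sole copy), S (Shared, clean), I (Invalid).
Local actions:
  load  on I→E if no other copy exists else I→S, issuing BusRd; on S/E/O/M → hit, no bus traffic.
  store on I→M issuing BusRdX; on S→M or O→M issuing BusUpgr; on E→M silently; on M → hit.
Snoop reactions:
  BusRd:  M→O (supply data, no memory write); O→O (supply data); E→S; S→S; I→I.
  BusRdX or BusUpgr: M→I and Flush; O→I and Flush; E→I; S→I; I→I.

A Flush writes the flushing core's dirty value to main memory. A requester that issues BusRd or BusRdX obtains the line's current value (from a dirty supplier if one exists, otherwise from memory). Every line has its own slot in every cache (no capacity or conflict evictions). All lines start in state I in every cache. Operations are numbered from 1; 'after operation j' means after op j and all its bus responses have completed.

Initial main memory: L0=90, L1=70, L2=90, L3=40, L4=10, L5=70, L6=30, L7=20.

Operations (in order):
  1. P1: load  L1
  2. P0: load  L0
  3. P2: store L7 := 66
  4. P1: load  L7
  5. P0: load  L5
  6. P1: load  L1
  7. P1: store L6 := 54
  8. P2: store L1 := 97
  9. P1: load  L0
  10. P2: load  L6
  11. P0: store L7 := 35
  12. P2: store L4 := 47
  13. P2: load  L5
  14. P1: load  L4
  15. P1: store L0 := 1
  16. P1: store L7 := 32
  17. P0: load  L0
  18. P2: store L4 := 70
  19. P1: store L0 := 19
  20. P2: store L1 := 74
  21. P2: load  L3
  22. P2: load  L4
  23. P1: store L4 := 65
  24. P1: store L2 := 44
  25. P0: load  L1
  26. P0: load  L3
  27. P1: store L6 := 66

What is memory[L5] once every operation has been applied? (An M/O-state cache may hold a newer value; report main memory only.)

memory[L5] = 70

step 1: P1: load  L1  ⟶  IEI  (L1)  txn=BusRd  M[L1]=70
step 2: P0: load  L0  ⟶  EII  (L0)  txn=BusRd  M[L0]=90
step 3: P2: store L7 := 66  ⟶  IIM  (L7)  txn=BusRdX  M[L7]=20
step 4: P1: load  L7  ⟶  ISO  (L7)  txn=BusRd  M[L7]=20
step 5: P0: load  L5  ⟶  EII  (L5)  txn=BusRd  M[L5]=70
step 6: P1: load  L1  ⟶  IEI  (L1)  txn=∅  M[L1]=70
step 7: P1: store L6 := 54  ⟶  IMI  (L6)  txn=BusRdX  M[L6]=30
step 8: P2: store L1 := 97  ⟶  IIM  (L1)  txn=BusRdX  M[L1]=70
step 9: P1: load  L0  ⟶  SSI  (L0)  txn=BusRd  M[L0]=90
step 10: P2: load  L6  ⟶  IOS  (L6)  txn=BusRd  M[L6]=30
step 11: P0: store L7 := 35  ⟶  MII  (L7)  txn=BusRdX+Flush  M[L7]=66
step 12: P2: store L4 := 47  ⟶  IIM  (L4)  txn=BusRdX  M[L4]=10
step 13: P2: load  L5  ⟶  SIS  (L5)  txn=BusRd  M[L5]=70
step 14: P1: load  L4  ⟶  ISO  (L4)  txn=BusRd  M[L4]=10
step 15: P1: store L0 := 1  ⟶  IMI  (L0)  txn=BusUpgr  M[L0]=90
step 16: P1: store L7 := 32  ⟶  IMI  (L7)  txn=BusRdX+Flush  M[L7]=35
step 17: P0: load  L0  ⟶  SOI  (L0)  txn=BusRd  M[L0]=90
step 18: P2: store L4 := 70  ⟶  IIM  (L4)  txn=BusUpgr  M[L4]=10
step 19: P1: store L0 := 19  ⟶  IMI  (L0)  txn=BusUpgr  M[L0]=90
step 20: P2: store L1 := 74  ⟶  IIM  (L1)  txn=∅  M[L1]=70
step 21: P2: load  L3  ⟶  IIE  (L3)  txn=BusRd  M[L3]=40
step 22: P2: load  L4  ⟶  IIM  (L4)  txn=∅  M[L4]=10
step 23: P1: store L4 := 65  ⟶  IMI  (L4)  txn=BusRdX+Flush  M[L4]=70
step 24: P1: store L2 := 44  ⟶  IMI  (L2)  txn=BusRdX  M[L2]=90
step 25: P0: load  L1  ⟶  SIO  (L1)  txn=BusRd  M[L1]=70
step 26: P0: load  L3  ⟶  SIS  (L3)  txn=BusRd  M[L3]=40
step 27: P1: store L6 := 66  ⟶  IMI  (L6)  txn=BusUpgr  M[L6]=30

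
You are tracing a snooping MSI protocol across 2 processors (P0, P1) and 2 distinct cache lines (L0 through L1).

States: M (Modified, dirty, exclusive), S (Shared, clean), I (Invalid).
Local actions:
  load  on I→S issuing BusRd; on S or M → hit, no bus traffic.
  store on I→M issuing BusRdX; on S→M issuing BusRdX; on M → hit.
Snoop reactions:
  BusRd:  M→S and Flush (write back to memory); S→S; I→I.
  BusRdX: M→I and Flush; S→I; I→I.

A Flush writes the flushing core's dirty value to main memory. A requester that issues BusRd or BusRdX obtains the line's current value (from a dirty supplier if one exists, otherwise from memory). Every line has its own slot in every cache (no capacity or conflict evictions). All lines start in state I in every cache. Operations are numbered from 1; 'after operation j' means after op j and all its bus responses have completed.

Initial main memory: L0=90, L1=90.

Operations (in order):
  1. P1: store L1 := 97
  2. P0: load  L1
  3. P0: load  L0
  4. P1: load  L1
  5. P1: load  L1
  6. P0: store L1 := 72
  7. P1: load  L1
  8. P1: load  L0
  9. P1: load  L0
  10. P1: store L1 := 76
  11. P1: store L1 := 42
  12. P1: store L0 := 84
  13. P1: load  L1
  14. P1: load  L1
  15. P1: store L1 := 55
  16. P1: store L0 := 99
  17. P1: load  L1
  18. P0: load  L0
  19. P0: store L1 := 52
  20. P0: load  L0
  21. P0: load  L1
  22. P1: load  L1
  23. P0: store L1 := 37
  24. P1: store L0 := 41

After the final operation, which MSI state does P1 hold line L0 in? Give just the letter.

state = M

  op1 P1: store L1 := 97 → I/M on L1; bus BusRdX; mem=90
  op2 P0: load  L1 → S/S on L1; bus BusRd Flush; mem=97
  op3 P0: load  L0 → S/I on L0; bus BusRd; mem=90
  op4 P1: load  L1 → S/S on L1; bus (none); mem=97
  op5 P1: load  L1 → S/S on L1; bus (none); mem=97
  op6 P0: store L1 := 72 → M/I on L1; bus BusRdX; mem=97
  op7 P1: load  L1 → S/S on L1; bus BusRd Flush; mem=72
  op8 P1: load  L0 → S/S on L0; bus BusRd; mem=90
  op9 P1: load  L0 → S/S on L0; bus (none); mem=90
  op10 P1: store L1 := 76 → I/M on L1; bus BusRdX; mem=72
  op11 P1: store L1 := 42 → I/M on L1; bus (none); mem=72
  op12 P1: store L0 := 84 → I/M on L0; bus BusRdX; mem=90
  op13 P1: load  L1 → I/M on L1; bus (none); mem=72
  op14 P1: load  L1 → I/M on L1; bus (none); mem=72
  op15 P1: store L1 := 55 → I/M on L1; bus (none); mem=72
  op16 P1: store L0 := 99 → I/M on L0; bus (none); mem=90
  op17 P1: load  L1 → I/M on L1; bus (none); mem=72
  op18 P0: load  L0 → S/S on L0; bus BusRd Flush; mem=99
  op19 P0: store L1 := 52 → M/I on L1; bus BusRdX Flush; mem=55
  op20 P0: load  L0 → S/S on L0; bus (none); mem=99
  op21 P0: load  L1 → M/I on L1; bus (none); mem=55
  op22 P1: load  L1 → S/S on L1; bus BusRd Flush; mem=52
  op23 P0: store L1 := 37 → M/I on L1; bus BusRdX; mem=52
  op24 P1: store L0 := 41 → I/M on L0; bus BusRdX; mem=99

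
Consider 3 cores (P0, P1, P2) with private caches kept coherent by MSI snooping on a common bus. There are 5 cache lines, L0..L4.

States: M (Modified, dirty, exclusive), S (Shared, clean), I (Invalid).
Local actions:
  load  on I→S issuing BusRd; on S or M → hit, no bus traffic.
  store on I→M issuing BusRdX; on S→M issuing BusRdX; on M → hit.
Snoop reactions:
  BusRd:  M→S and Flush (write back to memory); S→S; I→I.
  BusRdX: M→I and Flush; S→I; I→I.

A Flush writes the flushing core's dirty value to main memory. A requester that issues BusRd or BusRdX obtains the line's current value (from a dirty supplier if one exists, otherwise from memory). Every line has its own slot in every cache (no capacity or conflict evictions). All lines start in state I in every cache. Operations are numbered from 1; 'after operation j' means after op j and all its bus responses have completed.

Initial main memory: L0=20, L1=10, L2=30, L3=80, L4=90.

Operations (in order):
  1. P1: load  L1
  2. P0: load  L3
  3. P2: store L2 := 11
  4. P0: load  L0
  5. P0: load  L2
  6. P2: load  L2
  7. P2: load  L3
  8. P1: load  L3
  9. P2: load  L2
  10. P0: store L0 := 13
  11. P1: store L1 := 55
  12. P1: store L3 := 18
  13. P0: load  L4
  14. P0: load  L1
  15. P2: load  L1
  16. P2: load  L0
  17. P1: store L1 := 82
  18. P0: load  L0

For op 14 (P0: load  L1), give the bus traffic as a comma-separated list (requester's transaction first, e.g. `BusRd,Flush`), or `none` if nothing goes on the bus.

1. P1: load  L1  bus=[BusRd]  L1: P0=I P1=S P2=I  mem[L1]=10
2. P0: load  L3  bus=[BusRd]  L3: P0=S P1=I P2=I  mem[L3]=80
3. P2: store L2 := 11  bus=[BusRdX]  L2: P0=I P1=I P2=M  mem[L2]=30
4. P0: load  L0  bus=[BusRd]  L0: P0=S P1=I P2=I  mem[L0]=20
5. P0: load  L2  bus=[BusRd,Flush]  L2: P0=S P1=I P2=S  mem[L2]=11
6. P2: load  L2  bus=[-]  L2: P0=S P1=I P2=S  mem[L2]=11
7. P2: load  L3  bus=[BusRd]  L3: P0=S P1=I P2=S  mem[L3]=80
8. P1: load  L3  bus=[BusRd]  L3: P0=S P1=S P2=S  mem[L3]=80
9. P2: load  L2  bus=[-]  L2: P0=S P1=I P2=S  mem[L2]=11
10. P0: store L0 := 13  bus=[BusRdX]  L0: P0=M P1=I P2=I  mem[L0]=20
11. P1: store L1 := 55  bus=[BusRdX]  L1: P0=I P1=M P2=I  mem[L1]=10
12. P1: store L3 := 18  bus=[BusRdX]  L3: P0=I P1=M P2=I  mem[L3]=80
13. P0: load  L4  bus=[BusRd]  L4: P0=S P1=I P2=I  mem[L4]=90
14. P0: load  L1  bus=[BusRd,Flush]  L1: P0=S P1=S P2=I  mem[L1]=55
15. P2: load  L1  bus=[BusRd]  L1: P0=S P1=S P2=S  mem[L1]=55
16. P2: load  L0  bus=[BusRd,Flush]  L0: P0=S P1=I P2=S  mem[L0]=13
17. P1: store L1 := 82  bus=[BusRdX]  L1: P0=I P1=M P2=I  mem[L1]=55
18. P0: load  L0  bus=[-]  L0: P0=S P1=I P2=S  mem[L0]=13

bus = BusRd,Flush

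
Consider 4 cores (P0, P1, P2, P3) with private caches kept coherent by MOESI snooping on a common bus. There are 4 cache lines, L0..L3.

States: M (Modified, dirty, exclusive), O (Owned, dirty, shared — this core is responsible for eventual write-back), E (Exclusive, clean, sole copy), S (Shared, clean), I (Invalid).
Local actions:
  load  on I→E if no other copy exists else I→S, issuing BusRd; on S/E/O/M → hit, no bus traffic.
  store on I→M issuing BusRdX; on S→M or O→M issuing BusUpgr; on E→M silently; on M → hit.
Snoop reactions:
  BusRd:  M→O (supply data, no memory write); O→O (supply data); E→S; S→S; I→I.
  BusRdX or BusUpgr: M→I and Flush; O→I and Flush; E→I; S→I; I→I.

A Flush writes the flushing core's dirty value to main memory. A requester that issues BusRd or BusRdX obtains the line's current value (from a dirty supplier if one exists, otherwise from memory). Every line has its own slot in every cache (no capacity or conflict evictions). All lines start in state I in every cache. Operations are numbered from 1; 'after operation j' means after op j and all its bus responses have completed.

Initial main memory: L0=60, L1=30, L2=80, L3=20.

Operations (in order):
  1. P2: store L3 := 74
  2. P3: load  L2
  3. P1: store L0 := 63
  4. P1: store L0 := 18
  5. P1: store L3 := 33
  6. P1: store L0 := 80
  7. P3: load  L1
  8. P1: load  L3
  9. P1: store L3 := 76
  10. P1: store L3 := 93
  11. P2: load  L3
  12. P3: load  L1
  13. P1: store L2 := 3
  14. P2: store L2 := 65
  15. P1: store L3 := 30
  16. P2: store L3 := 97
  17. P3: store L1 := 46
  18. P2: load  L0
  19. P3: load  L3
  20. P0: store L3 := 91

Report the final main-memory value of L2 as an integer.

memory[L2] = 3

step 1: P2: store L3 := 74  ⟶  IIMI  (L3)  txn=BusRdX  M[L3]=20
step 2: P3: load  L2  ⟶  IIIE  (L2)  txn=BusRd  M[L2]=80
step 3: P1: store L0 := 63  ⟶  IMII  (L0)  txn=BusRdX  M[L0]=60
step 4: P1: store L0 := 18  ⟶  IMII  (L0)  txn=∅  M[L0]=60
step 5: P1: store L3 := 33  ⟶  IMII  (L3)  txn=BusRdX+Flush  M[L3]=74
step 6: P1: store L0 := 80  ⟶  IMII  (L0)  txn=∅  M[L0]=60
step 7: P3: load  L1  ⟶  IIIE  (L1)  txn=BusRd  M[L1]=30
step 8: P1: load  L3  ⟶  IMII  (L3)  txn=∅  M[L3]=74
step 9: P1: store L3 := 76  ⟶  IMII  (L3)  txn=∅  M[L3]=74
step 10: P1: store L3 := 93  ⟶  IMII  (L3)  txn=∅  M[L3]=74
step 11: P2: load  L3  ⟶  IOSI  (L3)  txn=BusRd  M[L3]=74
step 12: P3: load  L1  ⟶  IIIE  (L1)  txn=∅  M[L1]=30
step 13: P1: store L2 := 3  ⟶  IMII  (L2)  txn=BusRdX  M[L2]=80
step 14: P2: store L2 := 65  ⟶  IIMI  (L2)  txn=BusRdX+Flush  M[L2]=3
step 15: P1: store L3 := 30  ⟶  IMII  (L3)  txn=BusUpgr  M[L3]=74
step 16: P2: store L3 := 97  ⟶  IIMI  (L3)  txn=BusRdX+Flush  M[L3]=30
step 17: P3: store L1 := 46  ⟶  IIIM  (L1)  txn=∅  M[L1]=30
step 18: P2: load  L0  ⟶  IOSI  (L0)  txn=BusRd  M[L0]=60
step 19: P3: load  L3  ⟶  IIOS  (L3)  txn=BusRd  M[L3]=30
step 20: P0: store L3 := 91  ⟶  MIII  (L3)  txn=BusRdX+Flush  M[L3]=97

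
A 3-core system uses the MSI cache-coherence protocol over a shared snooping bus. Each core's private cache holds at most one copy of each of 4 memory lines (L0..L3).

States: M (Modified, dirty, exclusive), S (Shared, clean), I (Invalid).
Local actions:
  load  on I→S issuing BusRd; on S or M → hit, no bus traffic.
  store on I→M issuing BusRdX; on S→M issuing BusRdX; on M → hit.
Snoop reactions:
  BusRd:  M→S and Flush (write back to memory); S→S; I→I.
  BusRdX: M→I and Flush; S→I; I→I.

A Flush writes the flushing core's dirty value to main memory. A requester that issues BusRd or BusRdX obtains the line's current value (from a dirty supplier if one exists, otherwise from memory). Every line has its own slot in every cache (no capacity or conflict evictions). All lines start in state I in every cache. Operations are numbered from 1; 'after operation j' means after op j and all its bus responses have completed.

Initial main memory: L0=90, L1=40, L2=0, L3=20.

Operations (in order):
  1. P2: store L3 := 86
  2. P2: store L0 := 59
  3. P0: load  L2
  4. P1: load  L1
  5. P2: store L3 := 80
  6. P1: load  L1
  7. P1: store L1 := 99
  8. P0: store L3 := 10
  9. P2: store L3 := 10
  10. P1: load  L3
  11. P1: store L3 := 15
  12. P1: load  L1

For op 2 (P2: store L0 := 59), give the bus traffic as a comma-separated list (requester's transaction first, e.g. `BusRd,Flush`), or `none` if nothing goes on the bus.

bus = BusRdX

step 1: P2: store L3 := 86  ⟶  IIM  (L3)  txn=BusRdX  M[L3]=20
step 2: P2: store L0 := 59  ⟶  IIM  (L0)  txn=BusRdX  M[L0]=90
step 3: P0: load  L2  ⟶  SII  (L2)  txn=BusRd  M[L2]=0
step 4: P1: load  L1  ⟶  ISI  (L1)  txn=BusRd  M[L1]=40
step 5: P2: store L3 := 80  ⟶  IIM  (L3)  txn=∅  M[L3]=20
step 6: P1: load  L1  ⟶  ISI  (L1)  txn=∅  M[L1]=40
step 7: P1: store L1 := 99  ⟶  IMI  (L1)  txn=BusRdX  M[L1]=40
step 8: P0: store L3 := 10  ⟶  MII  (L3)  txn=BusRdX+Flush  M[L3]=80
step 9: P2: store L3 := 10  ⟶  IIM  (L3)  txn=BusRdX+Flush  M[L3]=10
step 10: P1: load  L3  ⟶  ISS  (L3)  txn=BusRd+Flush  M[L3]=10
step 11: P1: store L3 := 15  ⟶  IMI  (L3)  txn=BusRdX  M[L3]=10
step 12: P1: load  L1  ⟶  IMI  (L1)  txn=∅  M[L1]=40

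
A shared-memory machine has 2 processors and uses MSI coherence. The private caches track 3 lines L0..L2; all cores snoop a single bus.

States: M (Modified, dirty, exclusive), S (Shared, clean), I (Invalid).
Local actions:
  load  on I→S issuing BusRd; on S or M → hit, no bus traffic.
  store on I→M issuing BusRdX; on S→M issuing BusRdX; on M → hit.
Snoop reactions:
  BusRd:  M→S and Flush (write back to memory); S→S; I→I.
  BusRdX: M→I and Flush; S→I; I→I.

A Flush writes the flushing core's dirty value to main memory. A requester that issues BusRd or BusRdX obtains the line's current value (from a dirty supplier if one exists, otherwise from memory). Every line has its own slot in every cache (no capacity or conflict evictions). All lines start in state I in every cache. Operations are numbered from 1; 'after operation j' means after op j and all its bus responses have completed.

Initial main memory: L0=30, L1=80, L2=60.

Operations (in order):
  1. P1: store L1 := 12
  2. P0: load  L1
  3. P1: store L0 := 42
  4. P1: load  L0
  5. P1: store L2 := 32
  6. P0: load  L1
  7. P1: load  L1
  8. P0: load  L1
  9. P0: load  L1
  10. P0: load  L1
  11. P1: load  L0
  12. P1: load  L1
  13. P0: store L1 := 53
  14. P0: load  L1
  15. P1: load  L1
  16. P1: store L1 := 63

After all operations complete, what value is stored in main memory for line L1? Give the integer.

step 1: P1: store L1 := 12  ⟶  IM  (L1)  txn=BusRdX  M[L1]=80
step 2: P0: load  L1  ⟶  SS  (L1)  txn=BusRd+Flush  M[L1]=12
step 3: P1: store L0 := 42  ⟶  IM  (L0)  txn=BusRdX  M[L0]=30
step 4: P1: load  L0  ⟶  IM  (L0)  txn=∅  M[L0]=30
step 5: P1: store L2 := 32  ⟶  IM  (L2)  txn=BusRdX  M[L2]=60
step 6: P0: load  L1  ⟶  SS  (L1)  txn=∅  M[L1]=12
step 7: P1: load  L1  ⟶  SS  (L1)  txn=∅  M[L1]=12
step 8: P0: load  L1  ⟶  SS  (L1)  txn=∅  M[L1]=12
step 9: P0: load  L1  ⟶  SS  (L1)  txn=∅  M[L1]=12
step 10: P0: load  L1  ⟶  SS  (L1)  txn=∅  M[L1]=12
step 11: P1: load  L0  ⟶  IM  (L0)  txn=∅  M[L0]=30
step 12: P1: load  L1  ⟶  SS  (L1)  txn=∅  M[L1]=12
step 13: P0: store L1 := 53  ⟶  MI  (L1)  txn=BusRdX  M[L1]=12
step 14: P0: load  L1  ⟶  MI  (L1)  txn=∅  M[L1]=12
step 15: P1: load  L1  ⟶  SS  (L1)  txn=BusRd+Flush  M[L1]=53
step 16: P1: store L1 := 63  ⟶  IM  (L1)  txn=BusRdX  M[L1]=53

memory[L1] = 53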